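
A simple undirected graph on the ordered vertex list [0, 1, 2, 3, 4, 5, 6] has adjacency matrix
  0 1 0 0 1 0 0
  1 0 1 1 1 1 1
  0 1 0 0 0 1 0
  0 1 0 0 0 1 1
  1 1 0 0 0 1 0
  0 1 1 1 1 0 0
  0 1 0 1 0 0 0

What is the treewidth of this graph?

A width-2 tree decomposition is:
Bags: B1 = {1, 4, 5}  B2 = {1, 3, 5}  B3 = {0, 1, 4}  B4 = {1, 2, 5}  B5 = {1, 3, 6}
Tree: B1–B2, B1–B3, B2–B4, B2–B5
Each bag holds 3 vertices, so the decomposition has width 2, which upper-bounds the treewidth. For the lower bound, the 3 vertices {0, 1, 4} are pairwise adjacent, and any tree decomposition puts a clique entirely inside one bag — forcing width ≥ 2. Combining the bounds, tw(G) = 2.

2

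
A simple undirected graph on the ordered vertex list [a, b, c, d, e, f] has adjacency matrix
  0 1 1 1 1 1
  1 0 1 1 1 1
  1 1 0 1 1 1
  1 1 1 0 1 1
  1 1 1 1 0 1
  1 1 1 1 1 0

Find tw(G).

5

A width-5 tree decomposition is:
Bags: B1 = {a, b, c, d, e, f}
Tree: (single bag)
With just one bag of size 6, the width is 6 − 1 = 5, so tw(G) ≤ 5. Conversely, {a, b, c, d, e, f} is a clique of size 6, and the vertices of any clique must share a bag in every tree decomposition; so some bag has ≥ 6 vertices and tw(G) ≥ 5. Therefore the treewidth is 5.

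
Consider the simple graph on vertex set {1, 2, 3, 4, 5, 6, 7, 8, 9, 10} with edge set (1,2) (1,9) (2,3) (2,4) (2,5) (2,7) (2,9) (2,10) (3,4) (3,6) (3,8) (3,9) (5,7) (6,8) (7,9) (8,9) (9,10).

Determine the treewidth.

2

A width-2 tree decomposition is:
Bags: B1 = {2, 3, 9}  B2 = {2, 3, 4}  B3 = {3, 8, 9}  B4 = {2, 9, 10}  B5 = {3, 6, 8}  B6 = {2, 7, 9}  B7 = {1, 2, 9}  B8 = {2, 5, 7}
Tree: B1–B2, B1–B3, B1–B4, B3–B5, B1–B6, B6–B7, B6–B8
The largest bag has 3 vertices, giving width 2; this decomposition certifies tw(G) ≤ 2. For the lower bound, the 3 vertices {3, 8, 9} are pairwise adjacent, and any tree decomposition puts a clique entirely inside one bag — forcing width ≥ 2. Therefore the treewidth is 2.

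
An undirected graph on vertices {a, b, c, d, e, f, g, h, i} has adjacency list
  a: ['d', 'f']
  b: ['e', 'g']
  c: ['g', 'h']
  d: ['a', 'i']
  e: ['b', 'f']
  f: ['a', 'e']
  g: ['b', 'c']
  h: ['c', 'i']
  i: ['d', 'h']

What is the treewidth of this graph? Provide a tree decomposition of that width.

The largest bag has 3 vertices, giving width 2; this decomposition certifies tw(G) ≤ 2. Since g–b–e–f–a–d–i–h–c–g is a cycle in G, G is not acyclic. Forests are exactly the graphs of treewidth ≤ 1, so tw(G) ≥ 2. Therefore the treewidth is 2.

Treewidth 2.
One such decomposition:
Bags: B1 = {b, e, g}  B2 = {e, f, g}  B3 = {a, f, g}  B4 = {a, d, g}  B5 = {d, g, i}  B6 = {g, h, i}  B7 = {c, g, h}
Tree: B1–B2, B2–B3, B3–B4, B4–B5, B5–B6, B6–B7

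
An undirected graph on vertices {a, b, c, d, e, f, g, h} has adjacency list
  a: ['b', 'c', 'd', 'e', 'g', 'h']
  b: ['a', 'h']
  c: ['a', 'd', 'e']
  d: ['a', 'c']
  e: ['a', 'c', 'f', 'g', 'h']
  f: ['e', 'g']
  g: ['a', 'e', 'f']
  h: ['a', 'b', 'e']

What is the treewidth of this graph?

A width-2 tree decomposition is:
Bags: B1 = {a, b, h}  B2 = {a, e, h}  B3 = {a, c, e}  B4 = {a, e, g}  B5 = {a, c, d}  B6 = {e, f, g}
Tree: B1–B2, B2–B3, B2–B4, B3–B5, B4–B6
Every bag has size at most 3, so the width is 3 − 1 = 2 and tw(G) ≤ 2. On the other hand G contains the 3-clique {a, c, d}. A clique must lie in a single bag of any decomposition, so no decomposition can have width below 2. Therefore the treewidth is 2.

2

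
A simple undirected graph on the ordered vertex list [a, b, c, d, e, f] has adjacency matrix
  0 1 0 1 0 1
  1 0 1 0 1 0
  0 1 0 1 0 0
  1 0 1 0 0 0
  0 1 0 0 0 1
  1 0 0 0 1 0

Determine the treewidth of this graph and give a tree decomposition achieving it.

Each bag holds 3 vertices, so the decomposition has width 2, which upper-bounds the treewidth. For the lower bound, G contains the cycle d–c–b–a–d, so G is not a forest; only forests have treewidth ≤ 1, hence tw(G) ≥ 2. The upper and lower bounds meet at 2, so that is the treewidth.

Treewidth 2.
Bags: B1 = {a, c, d}  B2 = {a, b, c}  B3 = {a, b, f}  B4 = {b, e, f}
Tree: B1–B2, B2–B3, B3–B4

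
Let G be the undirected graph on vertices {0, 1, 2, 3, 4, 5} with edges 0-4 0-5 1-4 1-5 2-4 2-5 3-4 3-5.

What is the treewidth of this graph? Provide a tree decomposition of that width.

Treewidth 2.
One such decomposition:
Bags: B1 = {0, 4, 5}  B2 = {1, 4, 5}  B3 = {2, 4, 5}  B4 = {3, 4, 5}
Tree: B1–B2, B2–B3, B3–B4

The largest bag has 3 vertices, giving width 2; this decomposition certifies tw(G) ≤ 2. Since 5–0–4–1–5 is a cycle in G, G is not acyclic. Forests are exactly the graphs of treewidth ≤ 1, so tw(G) ≥ 2. Hence tw(G) = 2 exactly.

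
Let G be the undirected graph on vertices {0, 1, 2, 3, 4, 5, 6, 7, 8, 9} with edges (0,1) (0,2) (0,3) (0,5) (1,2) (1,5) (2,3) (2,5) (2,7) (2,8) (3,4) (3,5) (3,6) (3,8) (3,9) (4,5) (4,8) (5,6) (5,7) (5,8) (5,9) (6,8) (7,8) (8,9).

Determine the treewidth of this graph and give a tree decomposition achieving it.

Each bag holds 4 vertices, so the decomposition has width 3, which upper-bounds the treewidth. Conversely, {0, 1, 2, 5} is a clique of size 4, and the vertices of any clique must share a bag in every tree decomposition; so some bag has ≥ 4 vertices and tw(G) ≥ 3. Combining the bounds, tw(G) = 3.

Treewidth 3.
One such decomposition:
Bags: B1 = {0, 1, 2, 5}  B2 = {0, 2, 3, 5}  B3 = {2, 3, 5, 8}  B4 = {3, 5, 6, 8}  B5 = {3, 5, 8, 9}  B6 = {3, 4, 5, 8}  B7 = {2, 5, 7, 8}
Tree: B1–B2, B2–B3, B3–B4, B3–B5, B4–B6, B3–B7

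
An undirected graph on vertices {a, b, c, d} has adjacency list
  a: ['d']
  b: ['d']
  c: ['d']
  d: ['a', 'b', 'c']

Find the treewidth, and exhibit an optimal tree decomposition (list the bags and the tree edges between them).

Treewidth 1.
One optimal decomposition is:
Bags: B1 = {a, d}  B2 = {b, d}  B3 = {c, d}
Tree: B1–B2, B2–B3

Every bag has size at most 2, so the width is 2 − 1 = 1 and tw(G) ≤ 1. Any graph with an edge has treewidth ≥ 1, and G has the edge a–d. Combining the bounds, tw(G) = 1.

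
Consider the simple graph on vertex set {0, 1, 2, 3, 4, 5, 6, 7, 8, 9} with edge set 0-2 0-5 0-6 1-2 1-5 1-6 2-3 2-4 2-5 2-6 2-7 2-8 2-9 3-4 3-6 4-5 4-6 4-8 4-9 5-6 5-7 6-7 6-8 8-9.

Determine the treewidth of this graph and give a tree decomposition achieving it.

Treewidth 3.
One optimal decomposition is:
Bags: B1 = {2, 4, 5, 6}  B2 = {1, 2, 5, 6}  B3 = {2, 4, 6, 8}  B4 = {2, 3, 4, 6}  B5 = {0, 2, 5, 6}  B6 = {2, 4, 8, 9}  B7 = {2, 5, 6, 7}
Tree: B1–B2, B1–B3, B3–B4, B1–B5, B3–B6, B5–B7

Every bag has size at most 4, so the width is 4 − 1 = 3 and tw(G) ≤ 3. For the lower bound, the 4 vertices {2, 4, 8, 9} are pairwise adjacent, and any tree decomposition puts a clique entirely inside one bag — forcing width ≥ 3. Combining the bounds, tw(G) = 3.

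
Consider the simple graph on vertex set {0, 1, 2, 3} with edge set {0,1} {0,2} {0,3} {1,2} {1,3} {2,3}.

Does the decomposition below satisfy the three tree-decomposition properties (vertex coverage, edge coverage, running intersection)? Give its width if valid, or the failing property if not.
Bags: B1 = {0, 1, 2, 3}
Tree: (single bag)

Yes; width 3.

Vertex coverage: the bags together contain {0, 1, 2, 3}, the full vertex set. Edge coverage: each edge of G has both endpoints in at least one bag. Running intersection: for every vertex, the bags containing it form a connected subtree. All three properties hold, so this is a valid tree decomposition of width max|bag| − 1 = 3, and hence tw(G) ≤ 3.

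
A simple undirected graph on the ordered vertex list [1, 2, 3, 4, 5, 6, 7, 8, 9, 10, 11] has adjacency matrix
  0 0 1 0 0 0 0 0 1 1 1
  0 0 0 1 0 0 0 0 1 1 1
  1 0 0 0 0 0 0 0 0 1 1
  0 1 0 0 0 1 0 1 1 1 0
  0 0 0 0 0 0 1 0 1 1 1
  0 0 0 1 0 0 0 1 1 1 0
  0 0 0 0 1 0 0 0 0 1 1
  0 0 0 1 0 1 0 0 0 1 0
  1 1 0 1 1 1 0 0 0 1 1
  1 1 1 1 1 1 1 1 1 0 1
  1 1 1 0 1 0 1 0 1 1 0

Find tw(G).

3

A width-3 tree decomposition is:
Bags: B1 = {5, 9, 10, 11}  B2 = {1, 9, 10, 11}  B3 = {2, 9, 10, 11}  B4 = {2, 4, 9, 10}  B5 = {1, 3, 10, 11}  B6 = {5, 7, 10, 11}  B7 = {4, 6, 9, 10}  B8 = {4, 6, 8, 10}
Tree: B1–B2, B2–B3, B3–B4, B2–B5, B1–B6, B4–B7, B7–B8
Each bag holds 4 vertices, so the decomposition has width 3, which upper-bounds the treewidth. Conversely, {4, 6, 8, 10} is a clique of size 4, and the vertices of any clique must share a bag in every tree decomposition; so some bag has ≥ 4 vertices and tw(G) ≥ 3. Hence tw(G) = 3 exactly.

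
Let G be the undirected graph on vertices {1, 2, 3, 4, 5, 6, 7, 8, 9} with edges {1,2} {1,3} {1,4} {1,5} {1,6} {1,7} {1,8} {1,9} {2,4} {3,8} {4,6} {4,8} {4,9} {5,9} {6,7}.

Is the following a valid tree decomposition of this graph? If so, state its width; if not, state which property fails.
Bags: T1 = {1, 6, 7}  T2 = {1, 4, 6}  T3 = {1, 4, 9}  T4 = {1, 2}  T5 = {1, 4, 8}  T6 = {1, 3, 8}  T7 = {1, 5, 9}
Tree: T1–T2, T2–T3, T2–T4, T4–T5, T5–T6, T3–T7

A tree decomposition must satisfy three properties: every vertex lies in some bag; for every edge, both endpoints lie together in some bag; and for every vertex, the bags containing it form a connected subtree. Here edge (4,2) lies in no bag, so the decomposition is invalid.

No — edge (4,2) lies in no bag.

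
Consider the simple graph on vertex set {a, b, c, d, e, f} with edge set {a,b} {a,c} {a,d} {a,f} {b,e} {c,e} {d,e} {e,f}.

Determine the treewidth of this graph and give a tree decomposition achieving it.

The largest bag has 3 vertices, giving width 2; this decomposition certifies tw(G) ≤ 2. Since d–e–c–a–d is a cycle in G, G is not acyclic. Forests are exactly the graphs of treewidth ≤ 1, so tw(G) ≥ 2. Hence tw(G) = 2 exactly.

Treewidth 2.
Bags: B1 = {a, d, e}  B2 = {a, c, e}  B3 = {a, e, f}  B4 = {a, b, e}
Tree: B1–B2, B2–B3, B3–B4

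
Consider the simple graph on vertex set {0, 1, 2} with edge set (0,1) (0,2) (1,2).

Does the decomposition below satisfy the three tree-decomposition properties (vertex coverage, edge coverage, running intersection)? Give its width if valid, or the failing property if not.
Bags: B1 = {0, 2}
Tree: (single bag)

No — vertex 1 appears in no bag.

A tree decomposition must satisfy three properties: every vertex lies in some bag; for every edge, both endpoints lie together in some bag; and for every vertex, the bags containing it form a connected subtree. Here vertex 1 appears in no bag, so the decomposition is invalid.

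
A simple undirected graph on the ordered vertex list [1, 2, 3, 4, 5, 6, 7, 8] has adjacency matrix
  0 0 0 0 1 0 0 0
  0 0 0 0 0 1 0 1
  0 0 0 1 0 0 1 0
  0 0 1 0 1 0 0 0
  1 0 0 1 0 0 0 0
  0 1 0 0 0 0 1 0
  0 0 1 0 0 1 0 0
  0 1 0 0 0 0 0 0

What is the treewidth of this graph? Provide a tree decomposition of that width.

Every bag has size at most 2, so the width is 2 − 1 = 1 and tw(G) ≤ 1. Any graph with an edge has treewidth ≥ 1, and G has the edge 1–5. The upper and lower bounds meet at 1, so that is the treewidth.

Treewidth 1.
One optimal decomposition is:
Bags: B1 = {1, 5}  B2 = {4, 5}  B3 = {3, 4}  B4 = {3, 7}  B5 = {6, 7}  B6 = {2, 6}  B7 = {2, 8}
Tree: B1–B2, B2–B3, B3–B4, B4–B5, B5–B6, B6–B7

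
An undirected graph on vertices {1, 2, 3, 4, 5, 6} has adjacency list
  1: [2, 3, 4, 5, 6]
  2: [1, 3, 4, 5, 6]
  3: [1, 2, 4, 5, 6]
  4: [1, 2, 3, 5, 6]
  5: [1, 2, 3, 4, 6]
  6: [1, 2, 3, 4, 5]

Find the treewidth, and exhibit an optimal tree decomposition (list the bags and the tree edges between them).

Treewidth 5.
One such decomposition:
Bags: B1 = {1, 2, 3, 4, 5, 6}
Tree: (single bag)

A single bag containing all 6 vertices is trivially a valid decomposition of width 5. On the other hand G contains the 6-clique {1, 2, 3, 4, 5, 6}. A clique must lie in a single bag of any decomposition, so no decomposition can have width below 5. The upper and lower bounds meet at 5, so that is the treewidth.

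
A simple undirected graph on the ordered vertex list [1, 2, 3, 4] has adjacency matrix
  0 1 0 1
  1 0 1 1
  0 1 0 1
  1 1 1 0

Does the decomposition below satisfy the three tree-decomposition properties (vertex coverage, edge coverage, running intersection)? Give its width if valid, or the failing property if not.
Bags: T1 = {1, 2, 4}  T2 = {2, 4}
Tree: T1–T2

No — vertex 3 appears in no bag.

A tree decomposition must satisfy three properties: every vertex lies in some bag; for every edge, both endpoints lie together in some bag; and for every vertex, the bags containing it form a connected subtree. Here vertex 3 appears in no bag, so the decomposition is invalid.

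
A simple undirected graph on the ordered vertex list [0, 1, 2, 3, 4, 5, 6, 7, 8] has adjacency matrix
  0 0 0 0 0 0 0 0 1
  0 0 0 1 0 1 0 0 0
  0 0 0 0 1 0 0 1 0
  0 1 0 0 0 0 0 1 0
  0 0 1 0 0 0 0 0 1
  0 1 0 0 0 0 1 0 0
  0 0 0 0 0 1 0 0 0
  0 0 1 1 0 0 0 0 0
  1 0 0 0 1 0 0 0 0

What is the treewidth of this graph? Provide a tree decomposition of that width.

Treewidth 1.
One optimal decomposition is:
Bags: B1 = {5, 6}  B2 = {1, 5}  B3 = {1, 3}  B4 = {3, 7}  B5 = {2, 7}  B6 = {2, 4}  B7 = {4, 8}  B8 = {0, 8}
Tree: B1–B2, B2–B3, B3–B4, B4–B5, B5–B6, B6–B7, B7–B8

Each bag holds 2 vertices, so the decomposition has width 1, which upper-bounds the treewidth. Since G has at least one edge (e.g. 6–5), it is not an edgeless graph, so tw(G) ≥ 1. Therefore the treewidth is 1.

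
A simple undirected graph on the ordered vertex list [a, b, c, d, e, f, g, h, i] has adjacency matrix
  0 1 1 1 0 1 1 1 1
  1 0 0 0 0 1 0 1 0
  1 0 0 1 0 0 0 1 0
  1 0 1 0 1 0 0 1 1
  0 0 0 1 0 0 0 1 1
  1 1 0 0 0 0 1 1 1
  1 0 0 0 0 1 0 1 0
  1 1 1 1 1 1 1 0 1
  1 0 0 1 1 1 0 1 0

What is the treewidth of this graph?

3

A width-3 tree decomposition is:
Bags: B1 = {a, f, g, h}  B2 = {a, f, h, i}  B3 = {a, d, h, i}  B4 = {a, b, f, h}  B5 = {d, e, h, i}  B6 = {a, c, d, h}
Tree: B1–B2, B2–B3, B2–B4, B3–B5, B3–B6
Every bag has size at most 4, so the width is 4 − 1 = 3 and tw(G) ≤ 3. Conversely, {d, e, h, i} is a clique of size 4, and the vertices of any clique must share a bag in every tree decomposition; so some bag has ≥ 4 vertices and tw(G) ≥ 3. Hence tw(G) = 3 exactly.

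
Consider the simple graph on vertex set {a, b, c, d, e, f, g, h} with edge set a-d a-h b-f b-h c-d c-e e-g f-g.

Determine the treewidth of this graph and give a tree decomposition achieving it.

The largest bag has 3 vertices, giving width 2; this decomposition certifies tw(G) ≤ 2. For the lower bound, G contains the cycle b–h–a–d–c–e–g–f–b, so G is not a forest; only forests have treewidth ≤ 1, hence tw(G) ≥ 2. Combining the bounds, tw(G) = 2.

Treewidth 2.
Bags: B1 = {a, b, h}  B2 = {a, b, d}  B3 = {b, c, d}  B4 = {b, c, e}  B5 = {b, e, g}  B6 = {b, f, g}
Tree: B1–B2, B2–B3, B3–B4, B4–B5, B5–B6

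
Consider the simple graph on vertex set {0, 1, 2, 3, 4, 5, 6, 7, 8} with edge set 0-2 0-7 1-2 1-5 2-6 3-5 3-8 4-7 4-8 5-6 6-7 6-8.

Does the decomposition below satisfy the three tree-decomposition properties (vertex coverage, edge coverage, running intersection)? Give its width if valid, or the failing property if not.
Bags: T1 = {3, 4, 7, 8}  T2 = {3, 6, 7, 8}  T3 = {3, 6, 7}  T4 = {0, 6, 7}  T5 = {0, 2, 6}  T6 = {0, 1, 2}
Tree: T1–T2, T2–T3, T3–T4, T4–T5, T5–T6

No — vertex 5 appears in no bag.

A tree decomposition must satisfy three properties: every vertex lies in some bag; for every edge, both endpoints lie together in some bag; and for every vertex, the bags containing it form a connected subtree. Here vertex 5 appears in no bag, so the decomposition is invalid.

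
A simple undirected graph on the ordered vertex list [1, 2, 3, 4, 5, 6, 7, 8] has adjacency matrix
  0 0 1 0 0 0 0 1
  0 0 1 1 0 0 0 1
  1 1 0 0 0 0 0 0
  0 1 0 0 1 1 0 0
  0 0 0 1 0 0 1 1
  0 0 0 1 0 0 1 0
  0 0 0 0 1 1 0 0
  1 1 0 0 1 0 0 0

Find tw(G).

A width-2 tree decomposition is:
Bags: B1 = {5, 6, 7}  B2 = {4, 5, 6}  B3 = {4, 5, 8}  B4 = {2, 4, 8}  B5 = {1, 2, 8}  B6 = {1, 2, 3}
Tree: B1–B2, B2–B3, B3–B4, B4–B5, B5–B6
The largest bag has 3 vertices, giving width 2; this decomposition certifies tw(G) ≤ 2. For the lower bound, G contains the cycle 7–6–4–5–7, so G is not a forest; only forests have treewidth ≤ 1, hence tw(G) ≥ 2. Hence tw(G) = 2 exactly.

2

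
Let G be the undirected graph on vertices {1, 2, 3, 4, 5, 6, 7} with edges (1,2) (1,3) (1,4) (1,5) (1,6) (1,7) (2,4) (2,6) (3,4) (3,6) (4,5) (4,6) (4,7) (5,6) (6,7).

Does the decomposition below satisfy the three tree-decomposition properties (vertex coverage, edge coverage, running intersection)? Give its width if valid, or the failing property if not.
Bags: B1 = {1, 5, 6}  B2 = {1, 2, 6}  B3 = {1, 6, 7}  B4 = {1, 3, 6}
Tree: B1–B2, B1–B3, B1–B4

A tree decomposition must satisfy three properties: every vertex lies in some bag; for every edge, both endpoints lie together in some bag; and for every vertex, the bags containing it form a connected subtree. Here vertex 4 appears in no bag, so the decomposition is invalid.

No — vertex 4 appears in no bag.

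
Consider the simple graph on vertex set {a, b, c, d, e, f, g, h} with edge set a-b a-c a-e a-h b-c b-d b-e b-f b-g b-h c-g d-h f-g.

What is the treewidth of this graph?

A width-2 tree decomposition is:
Bags: B1 = {a, b, c}  B2 = {a, b, h}  B3 = {b, c, g}  B4 = {a, b, e}  B5 = {b, f, g}  B6 = {b, d, h}
Tree: B1–B2, B1–B3, B2–B4, B3–B5, B2–B6
The largest bag has 3 vertices, giving width 2; this decomposition certifies tw(G) ≤ 2. Conversely, {b, d, h} is a clique of size 3, and the vertices of any clique must share a bag in every tree decomposition; so some bag has ≥ 3 vertices and tw(G) ≥ 2. Combining the bounds, tw(G) = 2.

2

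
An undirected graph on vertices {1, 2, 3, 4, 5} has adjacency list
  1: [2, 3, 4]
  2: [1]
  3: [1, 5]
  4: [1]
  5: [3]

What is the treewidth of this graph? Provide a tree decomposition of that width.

Treewidth 1.
One such decomposition:
Bags: B1 = {1, 3}  B2 = {1, 2}  B3 = {3, 5}  B4 = {1, 4}
Tree: B1–B2, B1–B3, B2–B4

Each bag holds 2 vertices, so the decomposition has width 1, which upper-bounds the treewidth. Any graph with an edge has treewidth ≥ 1, and G has the edge 1–3. The upper and lower bounds meet at 1, so that is the treewidth.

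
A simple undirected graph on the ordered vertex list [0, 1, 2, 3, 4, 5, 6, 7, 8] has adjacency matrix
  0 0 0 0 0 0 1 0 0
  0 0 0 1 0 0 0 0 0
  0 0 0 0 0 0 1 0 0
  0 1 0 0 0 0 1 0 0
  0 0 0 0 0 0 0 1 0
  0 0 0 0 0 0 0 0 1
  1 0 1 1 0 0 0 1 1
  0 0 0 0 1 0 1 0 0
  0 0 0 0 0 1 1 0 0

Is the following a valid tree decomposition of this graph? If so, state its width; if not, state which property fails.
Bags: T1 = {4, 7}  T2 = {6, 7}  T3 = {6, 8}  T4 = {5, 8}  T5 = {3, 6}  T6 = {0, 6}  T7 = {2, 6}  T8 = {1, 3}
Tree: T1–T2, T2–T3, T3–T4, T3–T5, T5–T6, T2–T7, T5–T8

Checking the three conditions: (i) the bags cover all of {0, 1, 2, 3, 4, 5, 6, 7, 8}; (ii) for each edge, some bag contains both endpoints; (iii) the bags containing any fixed vertex form a subtree. All hold, so the decomposition is valid with width 2 − 1 = 1.

Yes; width 1.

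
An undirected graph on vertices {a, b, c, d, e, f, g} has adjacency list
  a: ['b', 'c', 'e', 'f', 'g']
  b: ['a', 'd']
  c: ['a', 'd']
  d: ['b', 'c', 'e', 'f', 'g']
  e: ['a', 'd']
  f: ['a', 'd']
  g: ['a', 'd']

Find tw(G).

2

A width-2 tree decomposition is:
Bags: B1 = {a, d, f}  B2 = {a, c, d}  B3 = {a, d, e}  B4 = {a, b, d}  B5 = {a, d, g}
Tree: B1–B2, B2–B3, B3–B4, B4–B5
Each bag holds 3 vertices, so the decomposition has width 2, which upper-bounds the treewidth. For the lower bound, G contains the cycle a–f–d–c–a, so G is not a forest; only forests have treewidth ≤ 1, hence tw(G) ≥ 2. Hence tw(G) = 2 exactly.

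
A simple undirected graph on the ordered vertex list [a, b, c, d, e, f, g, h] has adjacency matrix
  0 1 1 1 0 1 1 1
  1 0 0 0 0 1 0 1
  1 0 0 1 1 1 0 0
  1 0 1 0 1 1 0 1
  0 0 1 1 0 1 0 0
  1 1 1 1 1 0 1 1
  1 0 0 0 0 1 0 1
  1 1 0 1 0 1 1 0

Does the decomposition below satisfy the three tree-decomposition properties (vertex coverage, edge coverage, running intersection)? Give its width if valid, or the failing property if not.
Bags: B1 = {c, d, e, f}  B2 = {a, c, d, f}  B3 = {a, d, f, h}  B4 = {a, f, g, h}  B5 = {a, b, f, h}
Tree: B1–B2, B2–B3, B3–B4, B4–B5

Every vertex of G appears in some bag (union = {a, b, c, d, e, f, g, h}); every edge is covered by a bag; and for each vertex v the set of bags containing v is connected in the bag tree. The decomposition is therefore valid. The largest bag has 4 vertices, so the width is 3.

Yes; width 3.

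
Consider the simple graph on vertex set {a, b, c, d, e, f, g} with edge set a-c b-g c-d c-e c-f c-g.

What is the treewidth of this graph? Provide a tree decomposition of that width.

Every bag has size at most 2, so the width is 2 − 1 = 1 and tw(G) ≤ 1. Any graph with an edge has treewidth ≥ 1, and G has the edge d–c. The upper and lower bounds meet at 1, so that is the treewidth.

Treewidth 1.
One such decomposition:
Bags: B1 = {c, d}  B2 = {c, e}  B3 = {a, c}  B4 = {c, g}  B5 = {b, g}  B6 = {c, f}
Tree: B1–B2, B1–B3, B3–B4, B4–B5, B4–B6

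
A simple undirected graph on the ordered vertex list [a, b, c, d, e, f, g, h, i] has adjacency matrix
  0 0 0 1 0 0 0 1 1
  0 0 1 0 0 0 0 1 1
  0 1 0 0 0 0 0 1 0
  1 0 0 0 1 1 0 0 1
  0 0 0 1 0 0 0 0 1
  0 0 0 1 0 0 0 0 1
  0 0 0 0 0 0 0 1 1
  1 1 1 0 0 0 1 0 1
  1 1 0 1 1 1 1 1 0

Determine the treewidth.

2

A width-2 tree decomposition is:
Bags: B1 = {b, h, i}  B2 = {b, c, h}  B3 = {a, h, i}  B4 = {a, d, i}  B5 = {d, f, i}  B6 = {d, e, i}  B7 = {g, h, i}
Tree: B1–B2, B1–B3, B3–B4, B4–B5, B5–B6, B1–B7
Each bag holds 3 vertices, so the decomposition has width 2, which upper-bounds the treewidth. On the other hand G contains the 3-clique {b, c, h}. A clique must lie in a single bag of any decomposition, so no decomposition can have width below 2. Combining the bounds, tw(G) = 2.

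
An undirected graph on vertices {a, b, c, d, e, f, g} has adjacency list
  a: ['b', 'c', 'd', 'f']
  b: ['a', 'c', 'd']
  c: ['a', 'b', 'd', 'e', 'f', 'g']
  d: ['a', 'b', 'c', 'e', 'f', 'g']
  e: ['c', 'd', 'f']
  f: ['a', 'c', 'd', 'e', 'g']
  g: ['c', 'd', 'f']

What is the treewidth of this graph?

A width-3 tree decomposition is:
Bags: B1 = {c, d, f, g}  B2 = {c, d, e, f}  B3 = {a, c, d, f}  B4 = {a, b, c, d}
Tree: B1–B2, B2–B3, B3–B4
Each bag holds 4 vertices, so the decomposition has width 3, which upper-bounds the treewidth. On the other hand G contains the 4-clique {c, d, f, g}. A clique must lie in a single bag of any decomposition, so no decomposition can have width below 3. Hence tw(G) = 3 exactly.

3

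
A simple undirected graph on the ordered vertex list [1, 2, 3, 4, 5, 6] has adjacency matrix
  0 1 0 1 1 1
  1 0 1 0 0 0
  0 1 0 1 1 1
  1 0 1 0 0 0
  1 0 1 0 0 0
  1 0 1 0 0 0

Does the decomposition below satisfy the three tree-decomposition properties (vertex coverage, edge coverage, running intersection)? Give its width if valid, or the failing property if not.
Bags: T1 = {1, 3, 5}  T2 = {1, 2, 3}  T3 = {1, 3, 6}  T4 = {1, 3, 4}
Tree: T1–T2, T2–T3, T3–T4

Vertex coverage: the bags together contain {1, 2, 3, 4, 5, 6}, the full vertex set. Edge coverage: each edge of G has both endpoints in at least one bag. Running intersection: for every vertex, the bags containing it form a connected subtree. All three properties hold, so this is a valid tree decomposition of width max|bag| − 1 = 2, and hence tw(G) ≤ 2.

Yes; width 2.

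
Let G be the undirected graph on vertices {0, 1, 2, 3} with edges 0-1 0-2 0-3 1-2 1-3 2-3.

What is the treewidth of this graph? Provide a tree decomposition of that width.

Treewidth 3.
One optimal decomposition is:
Bags: B1 = {0, 1, 2, 3}
Tree: (single bag)

A single bag containing all 4 vertices is trivially a valid decomposition of width 3. On the other hand G contains the 4-clique {0, 1, 2, 3}. A clique must lie in a single bag of any decomposition, so no decomposition can have width below 3. Combining the bounds, tw(G) = 3.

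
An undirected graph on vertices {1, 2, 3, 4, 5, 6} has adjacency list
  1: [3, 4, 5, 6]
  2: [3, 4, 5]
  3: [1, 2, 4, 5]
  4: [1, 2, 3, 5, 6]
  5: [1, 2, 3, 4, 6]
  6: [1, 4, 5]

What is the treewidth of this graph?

A width-3 tree decomposition is:
Bags: B1 = {1, 4, 5, 6}  B2 = {1, 3, 4, 5}  B3 = {2, 3, 4, 5}
Tree: B1–B2, B2–B3
The largest bag has 4 vertices, giving width 3; this decomposition certifies tw(G) ≤ 3. Conversely, {1, 3, 4, 5} is a clique of size 4, and the vertices of any clique must share a bag in every tree decomposition; so some bag has ≥ 4 vertices and tw(G) ≥ 3. Combining the bounds, tw(G) = 3.

3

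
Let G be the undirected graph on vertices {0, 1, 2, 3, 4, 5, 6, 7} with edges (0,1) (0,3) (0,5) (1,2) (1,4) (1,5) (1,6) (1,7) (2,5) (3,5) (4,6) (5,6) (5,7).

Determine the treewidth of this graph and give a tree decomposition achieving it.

Treewidth 2.
One optimal decomposition is:
Bags: B1 = {1, 5, 7}  B2 = {0, 1, 5}  B3 = {1, 2, 5}  B4 = {1, 5, 6}  B5 = {0, 3, 5}  B6 = {1, 4, 6}
Tree: B1–B2, B2–B3, B1–B4, B2–B5, B4–B6

Each bag holds 3 vertices, so the decomposition has width 2, which upper-bounds the treewidth. For the lower bound, the 3 vertices {1, 4, 6} are pairwise adjacent, and any tree decomposition puts a clique entirely inside one bag — forcing width ≥ 2. Combining the bounds, tw(G) = 2.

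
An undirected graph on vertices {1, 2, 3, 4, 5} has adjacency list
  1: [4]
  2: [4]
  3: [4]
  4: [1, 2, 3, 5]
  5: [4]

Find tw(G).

A width-1 tree decomposition is:
Bags: B1 = {4, 5}  B2 = {2, 4}  B3 = {1, 4}  B4 = {3, 4}
Tree: B1–B2, B2–B3, B2–B4
Each bag holds 2 vertices, so the decomposition has width 1, which upper-bounds the treewidth. Since G has at least one edge (e.g. 4–5), it is not an edgeless graph, so tw(G) ≥ 1. Therefore the treewidth is 1.

1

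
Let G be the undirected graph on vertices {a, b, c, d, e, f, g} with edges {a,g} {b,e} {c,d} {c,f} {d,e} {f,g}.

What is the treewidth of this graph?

1

A width-1 tree decomposition is:
Bags: B1 = {b, e}  B2 = {d, e}  B3 = {c, d}  B4 = {c, f}  B5 = {f, g}  B6 = {a, g}
Tree: B1–B2, B2–B3, B3–B4, B4–B5, B5–B6
Every bag has size at most 2, so the width is 2 − 1 = 1 and tw(G) ≤ 1. Since G has at least one edge (e.g. b–e), it is not an edgeless graph, so tw(G) ≥ 1. Therefore the treewidth is 1.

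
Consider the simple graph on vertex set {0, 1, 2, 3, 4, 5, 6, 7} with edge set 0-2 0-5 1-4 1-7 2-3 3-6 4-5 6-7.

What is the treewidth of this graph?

2

A width-2 tree decomposition is:
Bags: B1 = {3, 6, 7}  B2 = {1, 3, 7}  B3 = {1, 3, 4}  B4 = {3, 4, 5}  B5 = {0, 3, 5}  B6 = {0, 2, 3}
Tree: B1–B2, B2–B3, B3–B4, B4–B5, B5–B6
The largest bag has 3 vertices, giving width 2; this decomposition certifies tw(G) ≤ 2. The edges 3–6–7–1–4–5–0–2–3 form a cycle, so G is not a tree and its treewidth is at least 2. Therefore the treewidth is 2.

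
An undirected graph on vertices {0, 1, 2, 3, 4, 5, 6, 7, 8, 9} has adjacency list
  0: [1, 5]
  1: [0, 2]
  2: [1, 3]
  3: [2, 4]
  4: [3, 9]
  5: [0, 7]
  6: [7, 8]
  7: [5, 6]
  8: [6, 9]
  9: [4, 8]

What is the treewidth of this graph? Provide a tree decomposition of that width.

Each bag holds 3 vertices, so the decomposition has width 2, which upper-bounds the treewidth. For the lower bound, G contains the cycle 3–4–9–8–6–7–5–0–1–2–3, so G is not a forest; only forests have treewidth ≤ 1, hence tw(G) ≥ 2. The upper and lower bounds meet at 2, so that is the treewidth.

Treewidth 2.
Bags: B1 = {3, 4, 9}  B2 = {3, 8, 9}  B3 = {3, 6, 8}  B4 = {3, 6, 7}  B5 = {3, 5, 7}  B6 = {0, 3, 5}  B7 = {0, 1, 3}  B8 = {1, 2, 3}
Tree: B1–B2, B2–B3, B3–B4, B4–B5, B5–B6, B6–B7, B7–B8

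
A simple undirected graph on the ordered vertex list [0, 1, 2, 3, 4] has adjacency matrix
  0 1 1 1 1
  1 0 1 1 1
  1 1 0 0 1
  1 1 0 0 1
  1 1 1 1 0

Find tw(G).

A width-3 tree decomposition is:
Bags: B1 = {0, 1, 3, 4}  B2 = {0, 1, 2, 4}
Tree: B1–B2
The largest bag has 4 vertices, giving width 3; this decomposition certifies tw(G) ≤ 3. On the other hand G contains the 4-clique {0, 1, 2, 4}. A clique must lie in a single bag of any decomposition, so no decomposition can have width below 3. The upper and lower bounds meet at 3, so that is the treewidth.

3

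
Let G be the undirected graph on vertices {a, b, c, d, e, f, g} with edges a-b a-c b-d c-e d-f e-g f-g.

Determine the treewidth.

A width-2 tree decomposition is:
Bags: B1 = {a, c, e}  B2 = {a, b, e}  B3 = {b, d, e}  B4 = {d, e, f}  B5 = {e, f, g}
Tree: B1–B2, B2–B3, B3–B4, B4–B5
Each bag holds 3 vertices, so the decomposition has width 2, which upper-bounds the treewidth. Since e–c–a–b–d–f–g–e is a cycle in G, G is not acyclic. Forests are exactly the graphs of treewidth ≤ 1, so tw(G) ≥ 2. Combining the bounds, tw(G) = 2.

2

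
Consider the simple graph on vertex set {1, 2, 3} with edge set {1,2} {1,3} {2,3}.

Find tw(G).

2

A width-2 tree decomposition is:
Bags: B1 = {1, 2, 3}
Tree: (single bag)
With just one bag of size 3, the width is 3 − 1 = 2, so tw(G) ≤ 2. Conversely, {1, 2, 3} is a clique of size 3, and the vertices of any clique must share a bag in every tree decomposition; so some bag has ≥ 3 vertices and tw(G) ≥ 2. Hence tw(G) = 2 exactly.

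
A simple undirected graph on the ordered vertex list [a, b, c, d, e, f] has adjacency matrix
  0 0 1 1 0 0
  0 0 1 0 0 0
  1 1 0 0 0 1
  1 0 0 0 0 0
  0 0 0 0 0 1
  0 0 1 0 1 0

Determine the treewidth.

1

A width-1 tree decomposition is:
Bags: B1 = {c, f}  B2 = {a, c}  B3 = {b, c}  B4 = {a, d}  B5 = {e, f}
Tree: B1–B2, B1–B3, B2–B4, B1–B5
Every bag has size at most 2, so the width is 2 − 1 = 1 and tw(G) ≤ 1. Since G has at least one edge (e.g. f–c), it is not an edgeless graph, so tw(G) ≥ 1. Hence tw(G) = 1 exactly.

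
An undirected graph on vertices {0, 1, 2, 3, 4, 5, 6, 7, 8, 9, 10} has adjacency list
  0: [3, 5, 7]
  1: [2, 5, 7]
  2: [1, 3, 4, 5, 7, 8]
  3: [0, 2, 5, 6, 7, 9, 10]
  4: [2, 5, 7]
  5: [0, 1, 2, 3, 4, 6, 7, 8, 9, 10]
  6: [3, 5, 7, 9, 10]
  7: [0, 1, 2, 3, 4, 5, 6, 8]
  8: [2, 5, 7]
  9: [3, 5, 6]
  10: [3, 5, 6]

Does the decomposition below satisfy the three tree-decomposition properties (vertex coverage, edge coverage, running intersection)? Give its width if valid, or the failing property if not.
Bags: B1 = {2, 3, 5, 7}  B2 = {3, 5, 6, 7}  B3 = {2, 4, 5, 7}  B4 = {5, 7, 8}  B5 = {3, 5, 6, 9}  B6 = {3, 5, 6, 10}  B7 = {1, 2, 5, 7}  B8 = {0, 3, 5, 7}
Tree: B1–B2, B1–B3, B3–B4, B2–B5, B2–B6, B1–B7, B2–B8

No — edge (2,8) lies in no bag.

A tree decomposition must satisfy three properties: every vertex lies in some bag; for every edge, both endpoints lie together in some bag; and for every vertex, the bags containing it form a connected subtree. Here edge (2,8) lies in no bag, so the decomposition is invalid.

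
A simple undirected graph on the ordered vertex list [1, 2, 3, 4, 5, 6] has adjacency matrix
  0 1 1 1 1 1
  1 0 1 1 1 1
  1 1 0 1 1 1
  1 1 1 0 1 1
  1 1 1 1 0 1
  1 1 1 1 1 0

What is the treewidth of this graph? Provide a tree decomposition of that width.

Treewidth 5.
Bags: B1 = {1, 2, 3, 4, 5, 6}
Tree: (single bag)

A single bag containing all 6 vertices is trivially a valid decomposition of width 5. Conversely, {1, 2, 3, 4, 5, 6} is a clique of size 6, and the vertices of any clique must share a bag in every tree decomposition; so some bag has ≥ 6 vertices and tw(G) ≥ 5. The upper and lower bounds meet at 5, so that is the treewidth.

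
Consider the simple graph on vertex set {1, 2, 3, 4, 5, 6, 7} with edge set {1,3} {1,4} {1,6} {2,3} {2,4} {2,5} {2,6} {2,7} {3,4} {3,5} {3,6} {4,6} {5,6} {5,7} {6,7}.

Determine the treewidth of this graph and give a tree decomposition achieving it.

Treewidth 3.
Bags: B1 = {1, 3, 4, 6}  B2 = {2, 3, 4, 6}  B3 = {2, 3, 5, 6}  B4 = {2, 5, 6, 7}
Tree: B1–B2, B2–B3, B3–B4

Every bag has size at most 4, so the width is 4 − 1 = 3 and tw(G) ≤ 3. Conversely, {1, 3, 4, 6} is a clique of size 4, and the vertices of any clique must share a bag in every tree decomposition; so some bag has ≥ 4 vertices and tw(G) ≥ 3. Hence tw(G) = 3 exactly.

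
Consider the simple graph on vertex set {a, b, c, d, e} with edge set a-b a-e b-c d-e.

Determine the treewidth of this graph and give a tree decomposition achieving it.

The largest bag has 2 vertices, giving width 1; this decomposition certifies tw(G) ≤ 1. Since G has at least one edge (e.g. c–b), it is not an edgeless graph, so tw(G) ≥ 1. Hence tw(G) = 1 exactly.

Treewidth 1.
Bags: B1 = {b, c}  B2 = {a, b}  B3 = {a, e}  B4 = {d, e}
Tree: B1–B2, B2–B3, B3–B4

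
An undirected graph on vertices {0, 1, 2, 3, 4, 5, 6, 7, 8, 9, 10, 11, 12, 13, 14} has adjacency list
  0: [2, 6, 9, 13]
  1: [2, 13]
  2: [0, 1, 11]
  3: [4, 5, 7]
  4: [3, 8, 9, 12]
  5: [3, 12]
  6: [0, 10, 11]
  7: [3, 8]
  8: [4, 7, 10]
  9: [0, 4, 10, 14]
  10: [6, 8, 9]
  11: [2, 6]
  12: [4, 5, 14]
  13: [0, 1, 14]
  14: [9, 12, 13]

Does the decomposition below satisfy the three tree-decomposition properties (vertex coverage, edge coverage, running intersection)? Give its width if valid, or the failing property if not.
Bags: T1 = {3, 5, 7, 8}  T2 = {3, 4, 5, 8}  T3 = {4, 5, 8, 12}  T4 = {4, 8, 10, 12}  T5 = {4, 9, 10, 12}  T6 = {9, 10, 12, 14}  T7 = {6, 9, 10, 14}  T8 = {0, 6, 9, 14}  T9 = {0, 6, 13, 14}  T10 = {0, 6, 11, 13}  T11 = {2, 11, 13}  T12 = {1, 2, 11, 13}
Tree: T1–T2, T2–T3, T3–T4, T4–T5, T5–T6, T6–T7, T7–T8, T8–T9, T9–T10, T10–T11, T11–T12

No — edge (0,2) lies in no bag.

A tree decomposition must satisfy three properties: every vertex lies in some bag; for every edge, both endpoints lie together in some bag; and for every vertex, the bags containing it form a connected subtree. Here edge (0,2) lies in no bag, so the decomposition is invalid.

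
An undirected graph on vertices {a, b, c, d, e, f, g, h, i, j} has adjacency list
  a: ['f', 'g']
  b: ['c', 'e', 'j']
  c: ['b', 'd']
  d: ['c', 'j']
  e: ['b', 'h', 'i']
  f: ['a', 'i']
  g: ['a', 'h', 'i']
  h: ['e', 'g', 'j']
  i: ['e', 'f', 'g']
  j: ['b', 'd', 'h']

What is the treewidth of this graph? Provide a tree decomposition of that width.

Treewidth 2.
One such decomposition:
Bags: B1 = {a, f, i}  B2 = {a, g, i}  B3 = {e, g, i}  B4 = {e, g, h}  B5 = {b, e, h}  B6 = {b, h, j}  B7 = {b, c, j}  B8 = {c, d, j}
Tree: B1–B2, B2–B3, B3–B4, B4–B5, B5–B6, B6–B7, B7–B8

Each bag holds 3 vertices, so the decomposition has width 2, which upper-bounds the treewidth. Since f–a–g–i–f is a cycle in G, G is not acyclic. Forests are exactly the graphs of treewidth ≤ 1, so tw(G) ≥ 2. Combining the bounds, tw(G) = 2.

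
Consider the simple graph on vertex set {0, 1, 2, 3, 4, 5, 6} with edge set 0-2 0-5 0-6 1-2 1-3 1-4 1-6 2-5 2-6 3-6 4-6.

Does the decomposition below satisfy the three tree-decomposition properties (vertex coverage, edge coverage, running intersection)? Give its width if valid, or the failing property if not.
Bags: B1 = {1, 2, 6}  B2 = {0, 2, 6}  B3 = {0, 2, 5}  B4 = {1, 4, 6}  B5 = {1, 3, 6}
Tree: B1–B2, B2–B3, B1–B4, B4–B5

Yes; width 2.

Checking the three conditions: (i) the bags cover all of {0, 1, 2, 3, 4, 5, 6}; (ii) for each edge, some bag contains both endpoints; (iii) the bags containing any fixed vertex form a subtree. All hold, so the decomposition is valid with width 3 − 1 = 2.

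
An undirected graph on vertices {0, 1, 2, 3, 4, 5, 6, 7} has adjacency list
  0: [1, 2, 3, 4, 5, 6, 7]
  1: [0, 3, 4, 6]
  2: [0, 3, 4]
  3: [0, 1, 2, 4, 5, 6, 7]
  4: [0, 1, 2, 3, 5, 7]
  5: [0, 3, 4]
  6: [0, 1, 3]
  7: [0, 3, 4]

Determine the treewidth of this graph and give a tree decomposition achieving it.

Every bag has size at most 4, so the width is 4 − 1 = 3 and tw(G) ≤ 3. Conversely, {0, 1, 3, 4} is a clique of size 4, and the vertices of any clique must share a bag in every tree decomposition; so some bag has ≥ 4 vertices and tw(G) ≥ 3. The upper and lower bounds meet at 3, so that is the treewidth.

Treewidth 3.
One such decomposition:
Bags: B1 = {0, 1, 3, 4}  B2 = {0, 1, 3, 6}  B3 = {0, 2, 3, 4}  B4 = {0, 3, 4, 7}  B5 = {0, 3, 4, 5}
Tree: B1–B2, B1–B3, B3–B4, B3–B5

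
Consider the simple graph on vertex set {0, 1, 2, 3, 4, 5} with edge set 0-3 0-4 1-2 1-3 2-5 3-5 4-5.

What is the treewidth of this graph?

2

A width-2 tree decomposition is:
Bags: B1 = {1, 2, 5}  B2 = {1, 3, 5}  B3 = {3, 4, 5}  B4 = {0, 3, 4}
Tree: B1–B2, B2–B3, B3–B4
The largest bag has 3 vertices, giving width 2; this decomposition certifies tw(G) ≤ 2. For the lower bound, G contains the cycle 2–1–3–5–2, so G is not a forest; only forests have treewidth ≤ 1, hence tw(G) ≥ 2. The upper and lower bounds meet at 2, so that is the treewidth.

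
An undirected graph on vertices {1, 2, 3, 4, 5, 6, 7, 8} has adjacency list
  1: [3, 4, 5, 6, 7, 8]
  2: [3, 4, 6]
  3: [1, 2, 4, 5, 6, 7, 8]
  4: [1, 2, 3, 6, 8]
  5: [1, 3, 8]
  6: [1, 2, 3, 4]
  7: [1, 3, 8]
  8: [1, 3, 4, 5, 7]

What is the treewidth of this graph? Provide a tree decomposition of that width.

Every bag has size at most 4, so the width is 4 − 1 = 3 and tw(G) ≤ 3. Conversely, {1, 3, 4, 8} is a clique of size 4, and the vertices of any clique must share a bag in every tree decomposition; so some bag has ≥ 4 vertices and tw(G) ≥ 3. Therefore the treewidth is 3.

Treewidth 3.
Bags: B1 = {1, 3, 4, 8}  B2 = {1, 3, 4, 6}  B3 = {1, 3, 5, 8}  B4 = {1, 3, 7, 8}  B5 = {2, 3, 4, 6}
Tree: B1–B2, B1–B3, B1–B4, B2–B5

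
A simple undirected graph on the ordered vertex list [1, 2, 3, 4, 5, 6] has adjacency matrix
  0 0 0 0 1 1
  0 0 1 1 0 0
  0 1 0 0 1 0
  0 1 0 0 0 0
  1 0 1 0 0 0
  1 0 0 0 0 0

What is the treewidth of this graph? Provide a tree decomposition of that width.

Treewidth 1.
Bags: B1 = {1, 6}  B2 = {1, 5}  B3 = {3, 5}  B4 = {2, 3}  B5 = {2, 4}
Tree: B1–B2, B2–B3, B3–B4, B4–B5

The largest bag has 2 vertices, giving width 1; this decomposition certifies tw(G) ≤ 1. Any graph with an edge has treewidth ≥ 1, and G has the edge 6–1. Therefore the treewidth is 1.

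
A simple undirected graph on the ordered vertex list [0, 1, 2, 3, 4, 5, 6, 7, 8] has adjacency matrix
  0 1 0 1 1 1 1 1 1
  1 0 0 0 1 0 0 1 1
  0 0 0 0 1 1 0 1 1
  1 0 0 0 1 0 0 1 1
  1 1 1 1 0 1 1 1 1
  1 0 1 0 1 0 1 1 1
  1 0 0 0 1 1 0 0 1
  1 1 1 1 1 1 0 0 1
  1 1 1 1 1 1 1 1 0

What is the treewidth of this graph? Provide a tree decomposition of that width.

Treewidth 4.
One such decomposition:
Bags: B1 = {0, 1, 4, 7, 8}  B2 = {0, 3, 4, 7, 8}  B3 = {0, 4, 5, 7, 8}  B4 = {0, 4, 5, 6, 8}  B5 = {2, 4, 5, 7, 8}
Tree: B1–B2, B2–B3, B3–B4, B3–B5

Each bag holds 5 vertices, so the decomposition has width 4, which upper-bounds the treewidth. Conversely, {0, 4, 5, 6, 8} is a clique of size 5, and the vertices of any clique must share a bag in every tree decomposition; so some bag has ≥ 5 vertices and tw(G) ≥ 4. Hence tw(G) = 4 exactly.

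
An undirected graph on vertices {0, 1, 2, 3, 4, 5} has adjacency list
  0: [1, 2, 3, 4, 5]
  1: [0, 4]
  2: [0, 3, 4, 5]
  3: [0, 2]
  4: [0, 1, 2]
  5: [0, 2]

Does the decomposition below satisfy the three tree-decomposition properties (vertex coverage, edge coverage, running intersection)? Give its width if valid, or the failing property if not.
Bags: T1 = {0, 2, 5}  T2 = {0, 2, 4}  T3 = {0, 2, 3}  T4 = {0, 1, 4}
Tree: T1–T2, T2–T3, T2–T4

Every vertex of G appears in some bag (union = {0, 1, 2, 3, 4, 5}); every edge is covered by a bag; and for each vertex v the set of bags containing v is connected in the bag tree. The decomposition is therefore valid. The largest bag has 3 vertices, so the width is 2.

Yes; width 2.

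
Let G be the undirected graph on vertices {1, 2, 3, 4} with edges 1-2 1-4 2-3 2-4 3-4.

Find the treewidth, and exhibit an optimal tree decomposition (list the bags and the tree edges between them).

Treewidth 2.
One such decomposition:
Bags: B1 = {2, 3, 4}  B2 = {1, 2, 4}
Tree: B1–B2

Every bag has size at most 3, so the width is 3 − 1 = 2 and tw(G) ≤ 2. Conversely, {1, 2, 4} is a clique of size 3, and the vertices of any clique must share a bag in every tree decomposition; so some bag has ≥ 3 vertices and tw(G) ≥ 2. The upper and lower bounds meet at 2, so that is the treewidth.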